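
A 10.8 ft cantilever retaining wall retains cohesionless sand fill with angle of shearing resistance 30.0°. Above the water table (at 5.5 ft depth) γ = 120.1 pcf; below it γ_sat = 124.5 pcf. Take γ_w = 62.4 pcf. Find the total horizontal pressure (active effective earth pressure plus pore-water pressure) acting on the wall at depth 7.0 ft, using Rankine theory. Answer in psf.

K_a = (1 − sin φ)/(1 + sin φ) = 0.3333.
γ' = 124.5 − 62.4 = 62.10 pcf.
Effective vertical stress at 7.0 ft: σ'_v = 120.1×5.5 + 62.10×1.50 = 753.7 psf.
σ'_h = K_a σ'_v = 0.3333 × 753.7 = 251.2 psf; u = γ_w × 1.50 = 93.60 psf.
Total σ_h = 251.2 + 93.60 = 344.8 psf.

345 psf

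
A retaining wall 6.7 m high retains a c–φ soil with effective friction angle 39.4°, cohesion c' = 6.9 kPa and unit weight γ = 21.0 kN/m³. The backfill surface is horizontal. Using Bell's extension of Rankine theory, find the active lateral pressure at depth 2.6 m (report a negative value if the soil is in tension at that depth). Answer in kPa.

K_a = (1 − sin φ)/(1 + sin φ) = 0.2234.
σ_a = K_a γ z − 2c√K_a = 0.2234×21.0×2.6 − 2×6.9×0.4727 = 5.677 kPa.

5.68 kPa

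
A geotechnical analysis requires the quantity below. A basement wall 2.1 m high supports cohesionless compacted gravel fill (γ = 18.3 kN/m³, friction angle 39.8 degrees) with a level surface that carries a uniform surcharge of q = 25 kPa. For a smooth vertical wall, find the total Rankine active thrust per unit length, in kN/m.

20.4 kN/m

K_a = tan²(45° − φ/2) = 0.2194.
Soil triangle: ½ K_a γ H² = 0.5×0.2194×18.3×2.1² = 8.854 kN/m.
Surcharge rectangle: K_a q H = 0.2194×25×2.1 = 11.52 kN/m.
Total = 8.854 + 11.52 = 20.37 kN/m.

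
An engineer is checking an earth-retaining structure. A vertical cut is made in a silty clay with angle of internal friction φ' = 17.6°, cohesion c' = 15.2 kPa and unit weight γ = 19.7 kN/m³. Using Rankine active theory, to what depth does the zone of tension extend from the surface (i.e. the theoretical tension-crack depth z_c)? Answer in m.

K_a = tan²(45° − 17.6°/2) = 0.5357; √K_a = 0.7319.
The active pressure is zero where K_a γ z = 2c√K_a, so z_c = 2c/(γ√K_a) = 2×15.2/(19.7×0.7319) = 2.108 m.

2.11 m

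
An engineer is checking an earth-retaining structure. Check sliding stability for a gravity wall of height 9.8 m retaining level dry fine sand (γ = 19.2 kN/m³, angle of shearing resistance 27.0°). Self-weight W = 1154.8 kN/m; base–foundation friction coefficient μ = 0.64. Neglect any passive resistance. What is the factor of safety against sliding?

2.13

K_a = tan²(45° − 27.0°/2) = 0.3755.
P_a = ½K_aγH² = 0.5×0.3755×19.2×9.8² = 346.2 kN/m, acting at H/3 = 3.267 m above the base.
FS_sliding = μW / P_a = 0.64×1154.8 / 346.2 = 2.135.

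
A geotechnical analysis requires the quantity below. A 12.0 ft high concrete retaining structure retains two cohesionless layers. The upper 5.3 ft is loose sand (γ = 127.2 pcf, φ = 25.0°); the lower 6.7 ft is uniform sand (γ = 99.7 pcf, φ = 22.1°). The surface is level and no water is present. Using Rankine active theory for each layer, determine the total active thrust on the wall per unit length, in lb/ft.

3790 lb/ft

K_a1 = tan²(45°−25.0°/2) = 0.4059; K_a2 = tan²(45°−22.1°/2) = 0.4533.
Layer 1: σ at base = K_a1 γ₁ h₁ = 273.6 psf; P₁ = ½×273.6×5.3 = 725.1.
Layer 2: σ_v at top = γ₁h₁ = 674.2; σ_h top = K_a2×674.2 = 305.6; σ_h base = K_a2×(674.2+99.7×6.7) = 608.3.
P₂ = ½(305.6+608.3)×6.7 = 3062. Total P_a = 725.1+3062 = 3787 lb/ft.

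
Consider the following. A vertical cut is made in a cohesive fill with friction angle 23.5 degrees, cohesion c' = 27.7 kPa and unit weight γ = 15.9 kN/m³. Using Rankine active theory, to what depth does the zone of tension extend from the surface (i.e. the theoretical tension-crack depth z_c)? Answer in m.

K_a = tan²(45° − 23.5°/2) = 0.4298; √K_a = 0.6556.
The active pressure is zero where K_a γ z = 2c√K_a, so z_c = 2c/(γ√K_a) = 2×27.7/(15.9×0.6556) = 5.314 m.

5.31 m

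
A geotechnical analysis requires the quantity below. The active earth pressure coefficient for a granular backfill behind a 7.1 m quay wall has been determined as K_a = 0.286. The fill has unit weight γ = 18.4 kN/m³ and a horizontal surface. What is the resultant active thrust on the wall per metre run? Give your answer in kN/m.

133 kN/m

P = ½ K_a γ H² = 0.5 × 0.286 × 18.4 × 7.1² = 132.6 kN/m.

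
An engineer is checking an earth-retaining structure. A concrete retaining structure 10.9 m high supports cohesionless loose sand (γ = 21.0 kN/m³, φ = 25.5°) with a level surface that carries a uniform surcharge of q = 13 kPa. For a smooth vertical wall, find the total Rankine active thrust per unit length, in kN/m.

K_a = tan²(45° − φ/2) = 0.3981.
Soil triangle: ½ K_a γ H² = 0.5×0.3981×21.0×10.9² = 496.6 kN/m.
Surcharge rectangle: K_a q H = 0.3981×13×10.9 = 56.41 kN/m.
Total = 496.6 + 56.41 = 553.0 kN/m.

553 kN/m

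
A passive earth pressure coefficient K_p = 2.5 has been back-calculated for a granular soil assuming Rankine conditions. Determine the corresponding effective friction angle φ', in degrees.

K_p = (1+sin φ)/(1−sin φ) ⇒ sin φ = (K_p − 1)/(K_p + 1) = 0.4286.
φ = arcsin(0.4286) = 25.38°.

25.4°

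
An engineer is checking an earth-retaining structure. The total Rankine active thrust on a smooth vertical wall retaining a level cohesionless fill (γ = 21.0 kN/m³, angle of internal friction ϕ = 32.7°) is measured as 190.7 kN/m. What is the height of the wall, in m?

7.80 m

K_a = 0.2985. P_a = ½ K_a γ H² ⇒ H = √(2P_a/(K_a γ)).
H = √(2×190.7/(0.2985×21.0)) = 7.800 m.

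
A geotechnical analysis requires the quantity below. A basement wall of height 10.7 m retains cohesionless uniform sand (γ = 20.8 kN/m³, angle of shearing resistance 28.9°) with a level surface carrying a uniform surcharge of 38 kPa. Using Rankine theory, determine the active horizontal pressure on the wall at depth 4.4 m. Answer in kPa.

K_a = (1 − sin φ)/(1 + sin φ) = 0.3484.
σ_v = γz + q = 20.8 × 4.4 + 38 = 129.5 kPa.
σ_h = K_a σ_v = 0.3484 × 129.5 = 45.12 kPa.

45.1 kPa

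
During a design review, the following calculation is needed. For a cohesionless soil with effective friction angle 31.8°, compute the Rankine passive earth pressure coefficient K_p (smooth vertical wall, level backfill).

K_p = (1 + sin φ)/(1 − sin φ) = tan²(45° + 31.8°/2) = 3.228.

3.23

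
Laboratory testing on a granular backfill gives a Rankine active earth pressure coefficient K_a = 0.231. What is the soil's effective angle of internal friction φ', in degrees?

K_a = tan²(45° − φ/2) ⇒ 45° − φ/2 = arctan(√0.231) = 25.67°.
φ = 2(45° − 25.67°) = 38.66°.

38.7°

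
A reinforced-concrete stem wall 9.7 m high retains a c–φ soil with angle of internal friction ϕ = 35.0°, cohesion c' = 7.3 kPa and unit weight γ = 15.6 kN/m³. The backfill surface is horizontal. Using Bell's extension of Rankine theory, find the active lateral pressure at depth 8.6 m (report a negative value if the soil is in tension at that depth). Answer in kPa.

28.8 kPa

K_a = (1 − sin φ)/(1 + sin φ) = 0.2710.
σ_a = K_a γ z − 2c√K_a = 0.2710×15.6×8.6 − 2×7.3×0.5206 = 28.76 kPa.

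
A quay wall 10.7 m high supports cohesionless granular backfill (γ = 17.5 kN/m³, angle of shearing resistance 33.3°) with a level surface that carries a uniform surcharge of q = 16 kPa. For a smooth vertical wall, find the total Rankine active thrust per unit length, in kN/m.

K_a = tan²(45° − φ/2) = 0.2911.
Soil triangle: ½ K_a γ H² = 0.5×0.2911×17.5×10.7² = 291.7 kN/m.
Surcharge rectangle: K_a q H = 0.2911×16×10.7 = 49.84 kN/m.
Total = 291.7 + 49.84 = 341.5 kN/m.

341 kN/m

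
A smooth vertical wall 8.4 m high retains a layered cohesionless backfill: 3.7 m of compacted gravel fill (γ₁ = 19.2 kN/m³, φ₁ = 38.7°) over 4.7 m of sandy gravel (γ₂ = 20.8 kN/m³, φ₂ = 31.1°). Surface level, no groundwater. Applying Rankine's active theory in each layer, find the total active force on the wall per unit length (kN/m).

210 kN/m

K_a1 = tan²(45°−38.7°/2) = 0.2306; K_a2 = tan²(45°−31.1°/2) = 0.3188.
Layer 1: σ at base = K_a1 γ₁ h₁ = 16.38 kPa; P₁ = ½×16.38×3.7 = 30.30.
Layer 2: σ_v at top = γ₁h₁ = 71.04; σ_h top = K_a2×71.04 = 22.65; σ_h base = K_a2×(71.04+20.8×4.7) = 53.81.
P₂ = ½(22.65+53.81)×4.7 = 179.7. Total P_a = 30.30+179.7 = 210.0 kN/m.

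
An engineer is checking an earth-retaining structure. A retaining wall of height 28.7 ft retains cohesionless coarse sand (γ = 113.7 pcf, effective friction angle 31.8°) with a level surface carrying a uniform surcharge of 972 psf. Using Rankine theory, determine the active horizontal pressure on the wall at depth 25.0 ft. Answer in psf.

1180 psf

K_a = (1 − sin φ)/(1 + sin φ) = 0.3098.
σ_v = γz + q = 113.7 × 25.0 + 972 = 3814 psf.
σ_h = K_a σ_v = 0.3098 × 3814 = 1182 psf.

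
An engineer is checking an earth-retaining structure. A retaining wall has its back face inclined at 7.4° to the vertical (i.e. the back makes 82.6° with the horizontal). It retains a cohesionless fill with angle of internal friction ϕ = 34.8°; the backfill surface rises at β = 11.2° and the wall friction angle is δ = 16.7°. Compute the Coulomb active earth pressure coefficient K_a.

0.349

K_a = sin²(α+φ) / [sin²α · sin(α−δ) · (1 + √{sin(φ+δ)sin(φ−β) / (sin(α−δ)sin(α+β))})²].
With α = 82.6°, φ = 34.8°, δ = 16.7°, β = 11.2°: K_a = 0.3488.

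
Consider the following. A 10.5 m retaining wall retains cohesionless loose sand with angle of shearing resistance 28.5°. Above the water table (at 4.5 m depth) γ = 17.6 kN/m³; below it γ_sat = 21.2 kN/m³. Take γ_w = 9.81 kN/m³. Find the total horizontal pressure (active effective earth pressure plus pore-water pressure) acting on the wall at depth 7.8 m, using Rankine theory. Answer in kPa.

K_a = (1 − sin φ)/(1 + sin φ) = 0.3540.
γ' = 21.2 − 9.81 = 11.39 kN/m³.
Effective vertical stress at 7.8 m: σ'_v = 17.6×4.5 + 11.39×3.30 = 116.8 kPa.
σ'_h = K_a σ'_v = 0.3540 × 116.8 = 41.34 kPa; u = γ_w × 3.30 = 32.37 kPa.
Total σ_h = 41.34 + 32.37 = 73.71 kPa.

73.7 kPa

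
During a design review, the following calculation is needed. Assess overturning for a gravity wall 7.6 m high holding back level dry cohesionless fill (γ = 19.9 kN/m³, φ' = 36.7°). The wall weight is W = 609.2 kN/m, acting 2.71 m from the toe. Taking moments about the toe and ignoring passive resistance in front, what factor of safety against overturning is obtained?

4.50

K_a = tan²(45° − 36.7°/2) = 0.2519.
P_a = ½K_aγH² = 0.5×0.2519×19.9×7.6² = 144.7 kN/m, acting at H/3 = 2.533 m above the base.
Overturning moment M_o = P_a × H/3 = 144.7 × 2.533 = 366.7.
Resisting moment M_r = W × 2.71 = 609.2 × 2.71 = 1651.
FS_overturning = M_r/M_o = 1651/366.7 = 4.502.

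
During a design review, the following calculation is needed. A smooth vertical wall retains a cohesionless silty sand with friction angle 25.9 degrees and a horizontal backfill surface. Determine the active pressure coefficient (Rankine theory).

K_a = tan²(45° − φ/2) = tan²(32.05°) = 0.3920.

0.392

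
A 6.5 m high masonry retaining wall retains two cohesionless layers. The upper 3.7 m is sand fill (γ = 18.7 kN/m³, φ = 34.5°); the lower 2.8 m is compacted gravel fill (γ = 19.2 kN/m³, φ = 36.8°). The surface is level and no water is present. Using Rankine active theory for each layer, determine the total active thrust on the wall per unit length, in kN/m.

K_a1 = tan²(45°−34.5°/2) = 0.2768; K_a2 = tan²(45°−36.8°/2) = 0.2508.
Layer 1: σ at base = K_a1 γ₁ h₁ = 19.15 kPa; P₁ = ½×19.15×3.7 = 35.43.
Layer 2: σ_v at top = γ₁h₁ = 69.19; σ_h top = K_a2×69.19 = 17.35; σ_h base = K_a2×(69.19+19.2×2.8) = 30.83.
P₂ = ½(17.35+30.83)×2.8 = 67.45. Total P_a = 35.43+67.45 = 102.9 kN/m.

103 kN/m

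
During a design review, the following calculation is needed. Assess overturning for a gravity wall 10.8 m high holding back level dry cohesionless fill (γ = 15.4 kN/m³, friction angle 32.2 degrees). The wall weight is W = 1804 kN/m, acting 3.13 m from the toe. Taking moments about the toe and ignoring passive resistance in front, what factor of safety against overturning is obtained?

K_a = tan²(45° − 32.2°/2) = 0.3047.
P_a = ½K_aγH² = 0.5×0.3047×15.4×10.8² = 273.7 kN/m, acting at H/3 = 3.600 m above the base.
Overturning moment M_o = P_a × H/3 = 273.7 × 3.600 = 985.3.
Resisting moment M_r = W × 3.13 = 1804 × 3.13 = 5647.
FS_overturning = M_r/M_o = 5647/985.3 = 5.731.

5.73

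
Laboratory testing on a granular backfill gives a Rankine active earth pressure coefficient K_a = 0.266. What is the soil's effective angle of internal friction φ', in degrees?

35.4°

K_a = tan²(45° − φ/2) ⇒ 45° − φ/2 = arctan(√0.266) = 27.28°.
φ = 2(45° − 27.28°) = 35.43°.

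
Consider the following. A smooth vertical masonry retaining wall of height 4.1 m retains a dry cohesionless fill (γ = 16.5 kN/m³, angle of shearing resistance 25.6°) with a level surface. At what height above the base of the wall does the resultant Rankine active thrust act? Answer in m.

1.37 m

K_a = 0.3966.
The pressure distribution is triangular, so the resultant acts at H/3 above the base = 4.1/3 = 1.367 m.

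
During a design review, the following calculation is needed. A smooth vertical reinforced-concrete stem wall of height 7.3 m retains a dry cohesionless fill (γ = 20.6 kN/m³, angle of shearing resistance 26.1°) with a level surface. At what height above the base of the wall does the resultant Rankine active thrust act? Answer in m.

2.43 m

K_a = 0.3889.
The pressure distribution is triangular, so the resultant acts at H/3 above the base = 7.3/3 = 2.433 m.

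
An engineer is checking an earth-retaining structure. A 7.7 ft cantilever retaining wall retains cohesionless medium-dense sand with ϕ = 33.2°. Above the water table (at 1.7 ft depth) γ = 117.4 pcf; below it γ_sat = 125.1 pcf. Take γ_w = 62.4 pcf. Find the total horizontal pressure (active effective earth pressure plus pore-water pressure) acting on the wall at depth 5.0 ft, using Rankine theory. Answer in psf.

K_a = (1 − sin φ)/(1 + sin φ) = 0.2924.
γ' = 125.1 − 62.4 = 62.70 pcf.
Effective vertical stress at 5.0 ft: σ'_v = 117.4×1.7 + 62.70×3.30 = 406.5 psf.
σ'_h = K_a σ'_v = 0.2924 × 406.5 = 118.8 psf; u = γ_w × 3.30 = 205.9 psf.
Total σ_h = 118.8 + 205.9 = 324.8 psf.

325 psf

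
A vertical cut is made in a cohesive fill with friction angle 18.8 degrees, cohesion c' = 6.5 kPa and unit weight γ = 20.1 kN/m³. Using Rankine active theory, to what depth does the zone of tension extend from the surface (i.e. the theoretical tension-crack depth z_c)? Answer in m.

K_a = tan²(45° − 18.8°/2) = 0.5126; √K_a = 0.7159.
The active pressure is zero where K_a γ z = 2c√K_a, so z_c = 2c/(γ√K_a) = 2×6.5/(20.1×0.7159) = 0.9034 m.

0.903 m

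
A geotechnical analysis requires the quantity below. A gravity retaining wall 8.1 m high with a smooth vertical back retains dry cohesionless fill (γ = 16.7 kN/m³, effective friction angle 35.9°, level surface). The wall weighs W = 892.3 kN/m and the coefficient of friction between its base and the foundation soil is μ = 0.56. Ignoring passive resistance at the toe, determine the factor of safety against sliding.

K_a = tan²(45° − 35.9°/2) = 0.2607.
P_a = ½K_aγH² = 0.5×0.2607×16.7×8.1² = 142.8 kN/m, acting at H/3 = 2.700 m above the base.
FS_sliding = μW / P_a = 0.56×892.3 / 142.8 = 3.498.

3.50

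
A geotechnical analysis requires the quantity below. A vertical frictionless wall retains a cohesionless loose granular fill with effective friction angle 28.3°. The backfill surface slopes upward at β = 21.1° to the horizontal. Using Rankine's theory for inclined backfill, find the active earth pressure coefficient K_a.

0.469

K_a = cos β · (cos β − √(cos²β − cos²φ)) / (cos β + √(cos²β − cos²φ)).
cos β = 0.9330, cos φ = 0.8805, √(cos²β − cos²φ) = 0.3085.
K_a = 0.9330 × (0.9330 − 0.3085)/(0.9330 + 0.3085) = 0.4693.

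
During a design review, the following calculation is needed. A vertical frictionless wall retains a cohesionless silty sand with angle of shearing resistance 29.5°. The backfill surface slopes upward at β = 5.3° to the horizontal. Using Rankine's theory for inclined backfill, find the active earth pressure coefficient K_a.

K_a = cos β · (cos β − √(cos²β − cos²φ)) / (cos β + √(cos²β − cos²φ)).
cos β = 0.9957, cos φ = 0.8704, √(cos²β − cos²φ) = 0.4837.
K_a = 0.9957 × (0.9957 − 0.4837)/(0.9957 + 0.4837) = 0.3446.

0.345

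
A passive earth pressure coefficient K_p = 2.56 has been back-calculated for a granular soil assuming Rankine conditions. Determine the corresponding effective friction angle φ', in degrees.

K_p = (1+sin φ)/(1−sin φ) ⇒ sin φ = (K_p − 1)/(K_p + 1) = 0.4382.
φ = arcsin(0.4382) = 25.99°.

26.0°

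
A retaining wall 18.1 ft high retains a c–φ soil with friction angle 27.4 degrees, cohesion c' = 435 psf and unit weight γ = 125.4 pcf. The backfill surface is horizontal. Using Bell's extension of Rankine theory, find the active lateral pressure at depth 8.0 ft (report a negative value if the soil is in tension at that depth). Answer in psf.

K_a = (1 − sin φ)/(1 + sin φ) = 0.3697.
σ_a = K_a γ z − 2c√K_a = 0.3697×125.4×8.0 − 2×435×0.6080 = -158.1 psf.

-158 psf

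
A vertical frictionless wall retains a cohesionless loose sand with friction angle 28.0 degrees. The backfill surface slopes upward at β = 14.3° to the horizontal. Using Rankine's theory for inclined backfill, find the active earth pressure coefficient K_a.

0.404

K_a = cos β · (cos β − √(cos²β − cos²φ)) / (cos β + √(cos²β − cos²φ)).
cos β = 0.9690, cos φ = 0.8829, √(cos²β − cos²φ) = 0.3992.
K_a = 0.9690 × (0.9690 − 0.3992)/(0.9690 + 0.3992) = 0.4035.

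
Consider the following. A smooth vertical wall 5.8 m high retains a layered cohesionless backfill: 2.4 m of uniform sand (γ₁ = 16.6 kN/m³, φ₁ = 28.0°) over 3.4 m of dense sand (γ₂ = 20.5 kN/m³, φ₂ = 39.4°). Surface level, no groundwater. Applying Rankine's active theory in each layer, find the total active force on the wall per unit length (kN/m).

K_a1 = tan²(45°−28.0°/2) = 0.3610; K_a2 = tan²(45°−39.4°/2) = 0.2234.
Layer 1: σ at base = K_a1 γ₁ h₁ = 14.38 kPa; P₁ = ½×14.38×2.4 = 17.26.
Layer 2: σ_v at top = γ₁h₁ = 39.84; σ_h top = K_a2×39.84 = 8.902; σ_h base = K_a2×(39.84+20.5×3.4) = 24.48.
P₂ = ½(8.902+24.48)×3.4 = 56.74. Total P_a = 17.26+56.74 = 74.00 kN/m.

74.0 kN/m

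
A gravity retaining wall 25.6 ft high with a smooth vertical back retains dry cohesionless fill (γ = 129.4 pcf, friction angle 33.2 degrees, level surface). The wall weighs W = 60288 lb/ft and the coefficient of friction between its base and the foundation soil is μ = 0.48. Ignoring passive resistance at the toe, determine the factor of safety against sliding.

K_a = tan²(45° − 33.2°/2) = 0.2924.
P_a = ½K_aγH² = 0.5×0.2924×129.4×25.6² = 12400 lb/ft, acting at H/3 = 8.533 ft above the base.
FS_sliding = μW / P_a = 0.48×60288 / 12400 = 2.334.

2.33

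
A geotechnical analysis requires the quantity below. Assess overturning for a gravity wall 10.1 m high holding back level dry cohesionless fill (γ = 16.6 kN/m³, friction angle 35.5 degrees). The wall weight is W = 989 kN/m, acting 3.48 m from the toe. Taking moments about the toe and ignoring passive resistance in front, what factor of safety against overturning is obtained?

4.55

K_a = tan²(45° − 35.5°/2) = 0.2653.
P_a = ½K_aγH² = 0.5×0.2653×16.6×10.1² = 224.6 kN/m, acting at H/3 = 3.367 m above the base.
Overturning moment M_o = P_a × H/3 = 224.6 × 3.367 = 756.1.
Resisting moment M_r = W × 3.48 = 989 × 3.48 = 3442.
FS_overturning = M_r/M_o = 3442/756.1 = 4.552.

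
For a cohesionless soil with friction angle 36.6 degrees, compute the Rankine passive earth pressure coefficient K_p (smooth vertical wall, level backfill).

3.95

K_p = (1 + sin φ)/(1 − sin φ) = tan²(45° + 36.6°/2) = 3.953.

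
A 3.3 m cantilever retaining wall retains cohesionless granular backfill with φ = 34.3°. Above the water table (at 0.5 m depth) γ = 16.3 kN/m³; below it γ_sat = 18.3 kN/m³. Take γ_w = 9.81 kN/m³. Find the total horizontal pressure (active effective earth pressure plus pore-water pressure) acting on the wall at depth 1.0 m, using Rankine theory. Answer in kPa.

8.37 kPa

K_a = (1 − sin φ)/(1 + sin φ) = 0.2792.
γ' = 18.3 − 9.81 = 8.490 kN/m³.
Effective vertical stress at 1.0 m: σ'_v = 16.3×0.5 + 8.490×0.500 = 12.39 kPa.
σ'_h = K_a σ'_v = 0.2792 × 12.39 = 3.460 kPa; u = γ_w × 0.500 = 4.905 kPa.
Total σ_h = 3.460 + 4.905 = 8.365 kPa.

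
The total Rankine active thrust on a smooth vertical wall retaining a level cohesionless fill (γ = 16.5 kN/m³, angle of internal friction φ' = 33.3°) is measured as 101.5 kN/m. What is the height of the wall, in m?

K_a = 0.2911. P_a = ½ K_a γ H² ⇒ H = √(2P_a/(K_a γ)).
H = √(2×101.5/(0.2911×16.5)) = 6.501 m.

6.50 m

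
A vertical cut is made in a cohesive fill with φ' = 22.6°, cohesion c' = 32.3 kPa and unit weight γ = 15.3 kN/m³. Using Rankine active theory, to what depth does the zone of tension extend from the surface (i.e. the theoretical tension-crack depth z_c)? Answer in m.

6.33 m

K_a = tan²(45° − 22.6°/2) = 0.4448; √K_a = 0.6669.
The active pressure is zero where K_a γ z = 2c√K_a, so z_c = 2c/(γ√K_a) = 2×32.3/(15.3×0.6669) = 6.331 m.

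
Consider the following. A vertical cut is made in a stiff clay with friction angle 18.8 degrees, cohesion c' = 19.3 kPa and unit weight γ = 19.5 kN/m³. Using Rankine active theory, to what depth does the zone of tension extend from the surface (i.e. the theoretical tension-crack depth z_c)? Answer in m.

2.76 m

K_a = tan²(45° − 18.8°/2) = 0.5126; √K_a = 0.7159.
The active pressure is zero where K_a γ z = 2c√K_a, so z_c = 2c/(γ√K_a) = 2×19.3/(19.5×0.7159) = 2.765 m.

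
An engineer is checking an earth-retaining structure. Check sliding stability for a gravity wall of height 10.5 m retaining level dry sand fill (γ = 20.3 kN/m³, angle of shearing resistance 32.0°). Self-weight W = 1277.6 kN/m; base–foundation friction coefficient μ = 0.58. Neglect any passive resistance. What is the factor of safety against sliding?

K_a = tan²(45° − 32.0°/2) = 0.3073.
P_a = ½K_aγH² = 0.5×0.3073×20.3×10.5² = 343.8 kN/m, acting at H/3 = 3.500 m above the base.
FS_sliding = μW / P_a = 0.58×1277.6 / 343.8 = 2.155.

2.16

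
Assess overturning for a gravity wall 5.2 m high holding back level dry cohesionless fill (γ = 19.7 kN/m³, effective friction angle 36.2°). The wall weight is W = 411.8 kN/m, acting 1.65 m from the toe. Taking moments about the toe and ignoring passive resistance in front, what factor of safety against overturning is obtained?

K_a = tan²(45° − 36.2°/2) = 0.2574.
P_a = ½K_aγH² = 0.5×0.2574×19.7×5.2² = 68.55 kN/m, acting at H/3 = 1.733 m above the base.
Overturning moment M_o = P_a × H/3 = 68.55 × 1.733 = 118.8.
Resisting moment M_r = W × 1.65 = 411.8 × 1.65 = 679.5.
FS_overturning = M_r/M_o = 679.5/118.8 = 5.718.

5.72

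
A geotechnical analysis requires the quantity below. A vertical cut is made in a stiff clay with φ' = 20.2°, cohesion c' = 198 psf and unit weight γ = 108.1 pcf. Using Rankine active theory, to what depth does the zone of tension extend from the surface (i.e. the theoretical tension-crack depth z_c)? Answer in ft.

K_a = tan²(45° − 20.2°/2) = 0.4867; √K_a = 0.6976.
The active pressure is zero where K_a γ z = 2c√K_a, so z_c = 2c/(γ√K_a) = 2×198/(108.1×0.6976) = 5.251 ft.

5.25 ft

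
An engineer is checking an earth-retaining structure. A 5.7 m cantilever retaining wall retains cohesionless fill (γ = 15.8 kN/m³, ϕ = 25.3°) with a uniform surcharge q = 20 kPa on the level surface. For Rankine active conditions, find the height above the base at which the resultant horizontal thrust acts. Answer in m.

K_a = 0.4012.
Triangular part P₁ = ½K_aγH² = 103.0 at H/3 = 1.900 m; rectangular part P₂ = K_a q H = 45.74 at H/2 = 2.850 m.
ȳ = (P₁·1.900 + P₂·2.850)/(P₁+P₂) = 2.192 m.

2.19 m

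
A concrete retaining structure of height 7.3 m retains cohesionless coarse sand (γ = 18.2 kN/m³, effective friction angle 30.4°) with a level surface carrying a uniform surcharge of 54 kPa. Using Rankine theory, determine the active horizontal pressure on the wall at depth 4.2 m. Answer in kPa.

K_a = (1 − sin φ)/(1 + sin φ) = 0.3280.
σ_v = γz + q = 18.2 × 4.2 + 54 = 130.4 kPa.
σ_h = K_a σ_v = 0.3280 × 130.4 = 42.78 kPa.

42.8 kPa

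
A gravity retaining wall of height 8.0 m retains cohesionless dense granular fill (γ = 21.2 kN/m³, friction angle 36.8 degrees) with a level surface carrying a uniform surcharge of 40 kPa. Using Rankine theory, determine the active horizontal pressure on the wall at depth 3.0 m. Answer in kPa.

K_a = (1 − sin φ)/(1 + sin φ) = 0.2508.
σ_v = γz + q = 21.2 × 3.0 + 40 = 103.6 kPa.
σ_h = K_a σ_v = 0.2508 × 103.6 = 25.98 kPa.

26.0 kPa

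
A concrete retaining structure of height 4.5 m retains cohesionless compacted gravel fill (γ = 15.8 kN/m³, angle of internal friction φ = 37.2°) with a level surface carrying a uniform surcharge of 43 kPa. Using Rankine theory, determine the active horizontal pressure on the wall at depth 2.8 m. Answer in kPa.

K_a = (1 − sin φ)/(1 + sin φ) = 0.2464.
σ_v = γz + q = 15.8 × 2.8 + 43 = 87.24 kPa.
σ_h = K_a σ_v = 0.2464 × 87.24 = 21.50 kPa.

21.5 kPa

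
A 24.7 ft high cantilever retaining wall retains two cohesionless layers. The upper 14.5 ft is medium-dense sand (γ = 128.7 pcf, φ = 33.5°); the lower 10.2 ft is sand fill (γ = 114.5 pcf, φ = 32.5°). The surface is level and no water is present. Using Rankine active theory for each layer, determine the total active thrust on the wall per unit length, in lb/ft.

K_a1 = tan²(45°−33.5°/2) = 0.2887; K_a2 = tan²(45°−32.5°/2) = 0.3010.
Layer 1: σ at base = K_a1 γ₁ h₁ = 538.8 psf; P₁ = ½×538.8×14.5 = 3906.
Layer 2: σ_v at top = γ₁h₁ = 1866; σ_h top = K_a2×1866 = 561.7; σ_h base = K_a2×(1866+114.5×10.2) = 913.2.
P₂ = ½(561.7+913.2)×10.2 = 7522. Total P_a = 3906+7522 = 11430 lb/ft.

11400 lb/ft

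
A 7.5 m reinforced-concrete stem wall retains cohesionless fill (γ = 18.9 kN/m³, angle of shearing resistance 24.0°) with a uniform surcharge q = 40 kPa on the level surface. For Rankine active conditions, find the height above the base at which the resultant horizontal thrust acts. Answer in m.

K_a = 0.4217.
Triangular part P₁ = ½K_aγH² = 224.2 at H/3 = 2.500 m; rectangular part P₂ = K_a q H = 126.5 at H/2 = 3.750 m.
ȳ = (P₁·2.500 + P₂·3.750)/(P₁+P₂) = 2.951 m.

2.95 m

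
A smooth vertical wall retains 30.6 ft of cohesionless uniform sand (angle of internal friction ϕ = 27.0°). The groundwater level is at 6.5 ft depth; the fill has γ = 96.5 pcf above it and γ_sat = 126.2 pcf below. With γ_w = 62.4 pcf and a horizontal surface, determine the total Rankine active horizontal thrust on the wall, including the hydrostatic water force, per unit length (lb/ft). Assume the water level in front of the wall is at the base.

K_a = tan²(45° − φ/2) = 0.3755.
γ' = 126.2 − 62.4 = 63.80 pcf. Depth below WT = 24.1 ft.
σ'_h at WT = K_a γ d_w = 235.5 psf; at base = 235.5 + K_a γ' × 24.1 = 812.9 psf.
P₁ (0–6.5 ft) = ½×235.5×6.5 = 765.5. P₂ (6.5–30.6 ft) = ½(235.5+812.9)×24.1 = 12630.
P_w = ½ γ_w h₂² = 0.5×62.4×24.1² = 18120. Total = 765.5+12630+18120 = 31520 lb/ft.

31500 lb/ft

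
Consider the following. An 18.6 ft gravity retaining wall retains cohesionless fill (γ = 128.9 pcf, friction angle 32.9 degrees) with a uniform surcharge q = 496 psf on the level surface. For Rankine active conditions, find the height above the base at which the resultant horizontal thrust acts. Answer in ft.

K_a = 0.2960.
Triangular part P₁ = ½K_aγH² = 6601 at H/3 = 6.200 ft; rectangular part P₂ = K_a q H = 2731 at H/2 = 9.300 ft.
ȳ = (P₁·6.200 + P₂·9.300)/(P₁+P₂) = 7.107 ft.

7.11 ft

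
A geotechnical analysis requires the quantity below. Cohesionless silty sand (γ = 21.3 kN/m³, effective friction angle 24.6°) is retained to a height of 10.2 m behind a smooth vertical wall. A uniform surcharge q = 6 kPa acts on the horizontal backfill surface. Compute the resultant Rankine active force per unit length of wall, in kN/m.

K_a = tan²(45° − φ/2) = 0.4121.
Soil triangle: ½ K_a γ H² = 0.5×0.4121×21.3×10.2² = 456.7 kN/m.
Surcharge rectangle: K_a q H = 0.4121×6×10.2 = 25.22 kN/m.
Total = 456.7 + 25.22 = 481.9 kN/m.

482 kN/m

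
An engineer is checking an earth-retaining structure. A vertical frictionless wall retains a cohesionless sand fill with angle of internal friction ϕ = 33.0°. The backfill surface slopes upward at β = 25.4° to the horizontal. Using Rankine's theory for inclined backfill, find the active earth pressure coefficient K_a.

0.414

K_a = cos β · (cos β − √(cos²β − cos²φ)) / (cos β + √(cos²β − cos²φ)).
cos β = 0.9033, cos φ = 0.8387, √(cos²β − cos²φ) = 0.3356.
K_a = 0.9033 × (0.9033 − 0.3356)/(0.9033 + 0.3356) = 0.4139.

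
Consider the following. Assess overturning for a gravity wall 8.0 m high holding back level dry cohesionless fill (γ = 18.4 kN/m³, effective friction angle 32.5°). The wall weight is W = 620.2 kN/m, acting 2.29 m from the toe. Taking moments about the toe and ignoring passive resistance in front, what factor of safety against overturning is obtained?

3.01

K_a = tan²(45° − 32.5°/2) = 0.3010.
P_a = ½K_aγH² = 0.5×0.3010×18.4×8.0² = 177.2 kN/m, acting at H/3 = 2.667 m above the base.
Overturning moment M_o = P_a × H/3 = 177.2 × 2.667 = 472.6.
Resisting moment M_r = W × 2.29 = 620.2 × 2.29 = 1420.
FS_overturning = M_r/M_o = 1420/472.6 = 3.005.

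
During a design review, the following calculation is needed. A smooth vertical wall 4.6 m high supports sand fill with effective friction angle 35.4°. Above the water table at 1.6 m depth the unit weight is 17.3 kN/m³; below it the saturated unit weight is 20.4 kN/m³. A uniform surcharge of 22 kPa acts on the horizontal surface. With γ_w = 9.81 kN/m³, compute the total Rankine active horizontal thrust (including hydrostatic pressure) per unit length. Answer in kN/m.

112 kN/m

K_a = tan²(45° − φ/2) = 0.2664.
γ' = 20.4 − 9.81 = 10.59 kN/m³. h₂ = H − d_w = 3.0 m.
σ'_h: at surface K_a·q = 5.861; at WT K_a(q+γd_w) = 13.23; at base K_a(q+γd_w+γ'h₂) = 21.70 kPa.
P₁ = ½(5.861+13.23)×1.6 = 15.28; P₂ = ½(13.23+21.70)×3.0 = 52.40; P_w = ½γ_w h₂² = 44.14.
Total = 15.28+52.40+44.14 = 111.8 kN/m.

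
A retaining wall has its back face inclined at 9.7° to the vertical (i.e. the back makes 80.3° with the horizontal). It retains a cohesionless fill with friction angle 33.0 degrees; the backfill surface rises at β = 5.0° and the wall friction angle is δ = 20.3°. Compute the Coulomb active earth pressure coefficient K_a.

K_a = sin²(α+φ) / [sin²α · sin(α−δ) · (1 + √{sin(φ+δ)sin(φ−β) / (sin(α−δ)sin(α+β))})²].
With α = 80.3°, φ = 33.0°, δ = 20.3°, β = 5.0°: K_a = 0.3636.

0.364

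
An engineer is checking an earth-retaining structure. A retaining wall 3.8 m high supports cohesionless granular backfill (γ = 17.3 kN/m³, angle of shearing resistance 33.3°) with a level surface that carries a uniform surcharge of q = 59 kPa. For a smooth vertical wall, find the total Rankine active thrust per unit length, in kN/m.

102 kN/m

K_a = tan²(45° − φ/2) = 0.2911.
Soil triangle: ½ K_a γ H² = 0.5×0.2911×17.3×3.8² = 36.36 kN/m.
Surcharge rectangle: K_a q H = 0.2911×59×3.8 = 65.27 kN/m.
Total = 36.36 + 65.27 = 101.6 kN/m.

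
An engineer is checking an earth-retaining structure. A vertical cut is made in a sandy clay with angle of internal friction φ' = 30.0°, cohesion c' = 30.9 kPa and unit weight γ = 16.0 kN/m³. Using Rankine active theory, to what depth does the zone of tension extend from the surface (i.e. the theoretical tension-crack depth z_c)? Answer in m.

6.69 m

K_a = tan²(45° − 30.0°/2) = 0.3333; √K_a = 0.5774.
The active pressure is zero where K_a γ z = 2c√K_a, so z_c = 2c/(γ√K_a) = 2×30.9/(16.0×0.5774) = 6.690 m.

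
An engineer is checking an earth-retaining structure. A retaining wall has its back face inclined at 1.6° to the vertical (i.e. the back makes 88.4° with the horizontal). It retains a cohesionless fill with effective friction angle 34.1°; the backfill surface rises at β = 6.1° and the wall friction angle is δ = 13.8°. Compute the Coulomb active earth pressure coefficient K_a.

0.288

K_a = sin²(α+φ) / [sin²α · sin(α−δ) · (1 + √{sin(φ+δ)sin(φ−β) / (sin(α−δ)sin(α+β))})²].
With α = 88.4°, φ = 34.1°, δ = 13.8°, β = 6.1°: K_a = 0.2877.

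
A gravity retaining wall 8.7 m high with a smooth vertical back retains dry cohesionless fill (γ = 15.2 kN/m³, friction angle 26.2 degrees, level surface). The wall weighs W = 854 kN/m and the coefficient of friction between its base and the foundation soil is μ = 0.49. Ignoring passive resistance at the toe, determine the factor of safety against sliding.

1.88

K_a = tan²(45° − 26.2°/2) = 0.3874.
P_a = ½K_aγH² = 0.5×0.3874×15.2×8.7² = 222.9 kN/m, acting at H/3 = 2.900 m above the base.
FS_sliding = μW / P_a = 0.49×854 / 222.9 = 1.878.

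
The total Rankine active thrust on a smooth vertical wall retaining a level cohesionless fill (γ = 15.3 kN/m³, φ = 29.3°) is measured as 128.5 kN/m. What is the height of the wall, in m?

7.00 m

K_a = 0.3428. P_a = ½ K_a γ H² ⇒ H = √(2P_a/(K_a γ)).
H = √(2×128.5/(0.3428×15.3)) = 7.000 m.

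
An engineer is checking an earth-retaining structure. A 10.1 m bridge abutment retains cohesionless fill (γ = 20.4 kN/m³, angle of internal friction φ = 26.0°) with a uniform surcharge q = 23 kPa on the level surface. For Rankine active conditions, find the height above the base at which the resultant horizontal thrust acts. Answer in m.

3.67 m

K_a = 0.3905.
Triangular part P₁ = ½K_aγH² = 406.3 at H/3 = 3.367 m; rectangular part P₂ = K_a q H = 90.70 at H/2 = 5.050 m.
ȳ = (P₁·3.367 + P₂·5.050)/(P₁+P₂) = 3.674 m.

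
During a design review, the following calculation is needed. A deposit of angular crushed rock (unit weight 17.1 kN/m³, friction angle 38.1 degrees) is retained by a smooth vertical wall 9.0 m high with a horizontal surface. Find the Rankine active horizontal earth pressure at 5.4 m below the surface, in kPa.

21.9 kPa

K_a = (1 − sin φ)/(1 + sin φ) = 0.2368.
σ_h = K_a γ z = 0.2368 × 17.1 × 5.4 = 21.87 kPa.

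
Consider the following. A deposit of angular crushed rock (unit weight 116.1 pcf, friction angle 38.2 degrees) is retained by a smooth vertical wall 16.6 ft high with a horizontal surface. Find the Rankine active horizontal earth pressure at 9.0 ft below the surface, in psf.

246 psf

K_a = (1 − sin φ)/(1 + sin φ) = 0.2358.
σ_h = K_a γ z = 0.2358 × 116.1 × 9.0 = 246.4 psf.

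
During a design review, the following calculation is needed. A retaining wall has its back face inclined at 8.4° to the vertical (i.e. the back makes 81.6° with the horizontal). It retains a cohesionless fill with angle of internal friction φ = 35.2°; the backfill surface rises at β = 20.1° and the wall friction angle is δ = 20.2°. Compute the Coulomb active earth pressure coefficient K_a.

0.412

K_a = sin²(α+φ) / [sin²α · sin(α−δ) · (1 + √{sin(φ+δ)sin(φ−β) / (sin(α−δ)sin(α+β))})²].
With α = 81.6°, φ = 35.2°, δ = 20.2°, β = 20.1°: K_a = 0.4124.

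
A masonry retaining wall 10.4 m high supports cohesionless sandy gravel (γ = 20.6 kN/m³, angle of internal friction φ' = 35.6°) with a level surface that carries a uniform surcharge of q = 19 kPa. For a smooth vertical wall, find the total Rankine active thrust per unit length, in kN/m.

K_a = tan²(45° − φ/2) = 0.2641.
Soil triangle: ½ K_a γ H² = 0.5×0.2641×20.6×10.4² = 294.2 kN/m.
Surcharge rectangle: K_a q H = 0.2641×19×10.4 = 52.19 kN/m.
Total = 294.2 + 52.19 = 346.4 kN/m.

346 kN/m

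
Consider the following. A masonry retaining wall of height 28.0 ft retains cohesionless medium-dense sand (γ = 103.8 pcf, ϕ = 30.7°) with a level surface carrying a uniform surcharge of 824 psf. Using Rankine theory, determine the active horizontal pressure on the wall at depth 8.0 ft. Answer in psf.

536 psf

K_a = (1 − sin φ)/(1 + sin φ) = 0.3240.
σ_v = γz + q = 103.8 × 8.0 + 824 = 1654 psf.
σ_h = K_a σ_v = 0.3240 × 1654 = 536.1 psf.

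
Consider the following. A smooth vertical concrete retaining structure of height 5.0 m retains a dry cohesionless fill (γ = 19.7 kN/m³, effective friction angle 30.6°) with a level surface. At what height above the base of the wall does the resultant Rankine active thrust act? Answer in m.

1.67 m

K_a = 0.3253.
The pressure distribution is triangular, so the resultant acts at H/3 above the base = 5.0/3 = 1.667 m.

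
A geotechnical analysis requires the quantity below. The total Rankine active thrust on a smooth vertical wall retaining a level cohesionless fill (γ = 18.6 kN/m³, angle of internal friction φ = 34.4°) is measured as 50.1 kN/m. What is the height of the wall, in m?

4.40 m

K_a = 0.2780. P_a = ½ K_a γ H² ⇒ H = √(2P_a/(K_a γ)).
H = √(2×50.1/(0.2780×18.6)) = 4.402 m.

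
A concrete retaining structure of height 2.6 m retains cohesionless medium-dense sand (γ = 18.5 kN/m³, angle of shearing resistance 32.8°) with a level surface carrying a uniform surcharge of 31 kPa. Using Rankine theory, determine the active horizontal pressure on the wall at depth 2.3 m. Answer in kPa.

21.9 kPa

K_a = (1 − sin φ)/(1 + sin φ) = 0.2973.
σ_v = γz + q = 18.5 × 2.3 + 31 = 73.55 kPa.
σ_h = K_a σ_v = 0.2973 × 73.55 = 21.86 kPa.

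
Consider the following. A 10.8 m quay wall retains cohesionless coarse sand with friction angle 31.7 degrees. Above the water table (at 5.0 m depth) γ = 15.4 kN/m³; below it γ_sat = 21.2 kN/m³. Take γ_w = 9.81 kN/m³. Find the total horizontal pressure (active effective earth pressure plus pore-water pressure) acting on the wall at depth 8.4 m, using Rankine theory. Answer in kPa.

K_a = (1 − sin φ)/(1 + sin φ) = 0.3111.
γ' = 21.2 − 9.81 = 11.39 kN/m³.
Effective vertical stress at 8.4 m: σ'_v = 15.4×5.0 + 11.39×3.40 = 115.7 kPa.
σ'_h = K_a σ'_v = 0.3111 × 115.7 = 36.00 kPa; u = γ_w × 3.40 = 33.35 kPa.
Total σ_h = 36.00 + 33.35 = 69.35 kPa.

69.4 kPa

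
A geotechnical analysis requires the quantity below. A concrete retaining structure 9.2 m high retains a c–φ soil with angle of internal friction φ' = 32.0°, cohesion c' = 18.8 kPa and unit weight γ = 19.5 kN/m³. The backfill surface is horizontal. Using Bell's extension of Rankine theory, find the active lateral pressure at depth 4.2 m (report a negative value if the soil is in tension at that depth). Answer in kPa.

4.32 kPa

K_a = (1 − sin φ)/(1 + sin φ) = 0.3073.
σ_a = K_a γ z − 2c√K_a = 0.3073×19.5×4.2 − 2×18.8×0.5543 = 4.322 kPa.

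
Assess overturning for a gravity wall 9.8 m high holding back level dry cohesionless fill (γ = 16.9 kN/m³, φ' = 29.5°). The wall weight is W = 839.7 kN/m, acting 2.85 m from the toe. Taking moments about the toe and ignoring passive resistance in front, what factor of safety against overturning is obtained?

K_a = tan²(45° − 29.5°/2) = 0.3401.
P_a = ½K_aγH² = 0.5×0.3401×16.9×9.8² = 276.0 kN/m, acting at H/3 = 3.267 m above the base.
Overturning moment M_o = P_a × H/3 = 276.0 × 3.267 = 901.6.
Resisting moment M_r = W × 2.85 = 839.7 × 2.85 = 2393.
FS_overturning = M_r/M_o = 2393/901.6 = 2.654.

2.65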